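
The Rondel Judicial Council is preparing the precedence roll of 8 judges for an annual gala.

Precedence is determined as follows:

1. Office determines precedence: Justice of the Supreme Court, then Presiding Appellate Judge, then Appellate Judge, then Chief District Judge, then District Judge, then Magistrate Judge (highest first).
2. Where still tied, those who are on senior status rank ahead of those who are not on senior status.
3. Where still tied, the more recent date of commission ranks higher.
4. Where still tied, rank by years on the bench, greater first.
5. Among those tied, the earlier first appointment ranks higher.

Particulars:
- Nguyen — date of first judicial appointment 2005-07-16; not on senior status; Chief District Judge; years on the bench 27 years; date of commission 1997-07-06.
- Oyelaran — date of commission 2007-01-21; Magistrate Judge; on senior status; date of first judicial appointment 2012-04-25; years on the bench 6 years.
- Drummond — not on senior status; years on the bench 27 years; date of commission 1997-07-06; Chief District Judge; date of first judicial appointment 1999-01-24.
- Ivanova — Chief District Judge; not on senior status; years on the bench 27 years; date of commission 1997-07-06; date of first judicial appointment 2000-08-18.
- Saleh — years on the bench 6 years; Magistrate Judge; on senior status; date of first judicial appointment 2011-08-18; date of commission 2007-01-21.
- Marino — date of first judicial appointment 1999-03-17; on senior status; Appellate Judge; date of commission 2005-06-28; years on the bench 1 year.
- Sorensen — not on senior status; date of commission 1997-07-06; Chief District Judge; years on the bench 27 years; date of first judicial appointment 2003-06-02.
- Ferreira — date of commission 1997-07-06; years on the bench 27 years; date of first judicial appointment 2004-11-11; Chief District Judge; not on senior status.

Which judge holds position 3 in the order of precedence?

Ivanova

By office: Marino (Appellate Judge); then Drummond, Ivanova, Sorensen, Ferreira and Nguyen (Chief District Judge); then Saleh and Oyelaran (Magistrate Judge).
Drummond, Ivanova, Sorensen, Ferreira and Nguyen are each not on senior status, so the next rule applies.
Drummond, Ivanova, Sorensen, Ferreira and Nguyen all have date of commission 1997-07-06, so the next rule applies.
Drummond, Ivanova, Sorensen, Ferreira and Nguyen all have years on the bench 27 years, so the next rule applies.
Among Drummond, Ivanova, Sorensen, Ferreira and Nguyen, by date of first judicial appointment (earlier first): Drummond (1999-01-24) before Ivanova (2000-08-18) before Sorensen (2003-06-02) before Ferreira (2004-11-11) before Nguyen (2005-07-16).
Saleh and Oyelaran are each on senior status, so the next rule applies.
Saleh and Oyelaran both have date of commission 2007-01-21, so the next rule applies.
Saleh and Oyelaran both have years on the bench 6 years, so the next rule applies.
Among Saleh and Oyelaran, by date of first judicial appointment (earlier first): Saleh (2011-08-18) before Oyelaran (2012-04-25).
Order: Marino, Drummond, Ivanova, Sorensen, Ferreira, Nguyen, Saleh, Oyelaran.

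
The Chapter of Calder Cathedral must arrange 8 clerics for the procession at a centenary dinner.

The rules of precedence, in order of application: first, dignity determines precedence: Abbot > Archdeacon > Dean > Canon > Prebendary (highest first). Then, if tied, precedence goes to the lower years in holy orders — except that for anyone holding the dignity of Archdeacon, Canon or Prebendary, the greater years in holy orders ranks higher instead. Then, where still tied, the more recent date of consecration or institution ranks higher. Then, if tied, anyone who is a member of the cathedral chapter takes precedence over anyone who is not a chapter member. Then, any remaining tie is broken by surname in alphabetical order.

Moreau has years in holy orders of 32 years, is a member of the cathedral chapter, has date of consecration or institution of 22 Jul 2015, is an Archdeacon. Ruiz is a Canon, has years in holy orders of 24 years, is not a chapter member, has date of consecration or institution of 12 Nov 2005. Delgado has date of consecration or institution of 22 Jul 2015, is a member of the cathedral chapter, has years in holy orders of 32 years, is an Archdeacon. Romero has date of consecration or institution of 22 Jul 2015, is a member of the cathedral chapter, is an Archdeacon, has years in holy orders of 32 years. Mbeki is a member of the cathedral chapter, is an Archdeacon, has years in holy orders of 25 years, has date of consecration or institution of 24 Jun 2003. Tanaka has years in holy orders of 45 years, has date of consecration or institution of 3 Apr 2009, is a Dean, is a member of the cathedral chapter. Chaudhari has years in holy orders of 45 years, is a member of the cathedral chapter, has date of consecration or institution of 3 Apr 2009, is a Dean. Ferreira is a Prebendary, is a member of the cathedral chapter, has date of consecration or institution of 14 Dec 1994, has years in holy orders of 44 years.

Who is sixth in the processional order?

Tanaka

By dignity: Delgado, Moreau, Romero and Mbeki (Archdeacon); then Chaudhari and Tanaka (Dean); then Ruiz (Canon); then Ferreira (Prebendary).
Among Delgado, Moreau, Romero and Mbeki, by years in holy orders (higher first) (reversed rule for this group): Delgado, Moreau and Romero (32 years) before Mbeki (25 years).
Delgado, Moreau and Romero all have date of consecration or institution 22 Jul 2015, so the next rule applies.
Delgado, Moreau and Romero are each a member of the cathedral chapter, so the next rule applies.
Among Delgado, Moreau and Romero, alphabetically by surname: Delgado before Moreau before Romero.
Chaudhari and Tanaka both have years in holy orders 45 years, so the next rule applies.
Chaudhari and Tanaka both have date of consecration or institution 3 Apr 2009, so the next rule applies.
Chaudhari and Tanaka are each a member of the cathedral chapter, so the next rule applies.
Among Chaudhari and Tanaka, alphabetically by surname: Chaudhari before Tanaka.
Order: Delgado, Moreau, Romero, Mbeki, Chaudhari, Tanaka, Ruiz, Ferreira.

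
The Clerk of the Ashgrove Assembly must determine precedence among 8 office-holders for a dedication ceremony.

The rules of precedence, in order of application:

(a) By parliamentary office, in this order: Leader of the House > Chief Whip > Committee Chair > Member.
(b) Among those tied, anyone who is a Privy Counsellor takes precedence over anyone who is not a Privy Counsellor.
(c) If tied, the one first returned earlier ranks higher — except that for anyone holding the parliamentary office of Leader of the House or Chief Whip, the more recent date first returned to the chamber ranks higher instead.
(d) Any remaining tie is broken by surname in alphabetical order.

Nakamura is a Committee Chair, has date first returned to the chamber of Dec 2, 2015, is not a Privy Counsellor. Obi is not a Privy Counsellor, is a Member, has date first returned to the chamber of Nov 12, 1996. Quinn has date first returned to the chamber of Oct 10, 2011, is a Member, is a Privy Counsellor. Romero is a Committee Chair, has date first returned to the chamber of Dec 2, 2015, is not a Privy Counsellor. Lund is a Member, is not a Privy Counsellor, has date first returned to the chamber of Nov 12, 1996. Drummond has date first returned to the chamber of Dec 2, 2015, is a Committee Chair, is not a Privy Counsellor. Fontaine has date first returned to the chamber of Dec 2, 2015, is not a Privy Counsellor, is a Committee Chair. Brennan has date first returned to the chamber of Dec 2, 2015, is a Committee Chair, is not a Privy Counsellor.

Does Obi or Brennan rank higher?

Brennan

By parliamentary office: Brennan, Drummond, Fontaine, Nakamura and Romero (Committee Chair); then Quinn, Lund and Obi (Member).
Brennan, Drummond, Fontaine, Nakamura and Romero are each not a Privy Counsellor, so the next rule applies.
Brennan, Drummond, Fontaine, Nakamura and Romero all have date first returned to the chamber Dec 2, 2015, so the next rule applies.
Among Brennan, Drummond, Fontaine, Nakamura and Romero, alphabetically by surname: Brennan before Drummond before Fontaine before Nakamura before Romero.
Among Quinn, Lund and Obi, a Privy Counsellor before not a Privy Counsellor: Quinn (a Privy Counsellor) before Lund and Obi (not a Privy Counsellor).
Lund and Obi both have date first returned to the chamber Nov 12, 1996, so the next rule applies.
Among Lund and Obi, alphabetically by surname: Lund before Obi.
So Brennan takes precedence.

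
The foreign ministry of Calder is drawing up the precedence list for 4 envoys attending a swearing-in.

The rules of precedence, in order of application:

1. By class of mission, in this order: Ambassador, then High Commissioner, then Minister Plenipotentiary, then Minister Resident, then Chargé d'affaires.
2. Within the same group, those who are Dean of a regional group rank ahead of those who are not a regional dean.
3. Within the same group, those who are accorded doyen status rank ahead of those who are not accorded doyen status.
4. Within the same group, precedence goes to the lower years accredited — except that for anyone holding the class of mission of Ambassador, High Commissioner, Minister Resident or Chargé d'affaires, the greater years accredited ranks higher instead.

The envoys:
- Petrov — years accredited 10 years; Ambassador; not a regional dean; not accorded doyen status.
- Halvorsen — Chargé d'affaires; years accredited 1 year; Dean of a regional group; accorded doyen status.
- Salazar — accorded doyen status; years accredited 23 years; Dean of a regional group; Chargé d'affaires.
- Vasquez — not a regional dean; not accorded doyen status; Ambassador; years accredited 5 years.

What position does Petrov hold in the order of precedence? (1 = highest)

1

By class of mission: Petrov and Vasquez (Ambassador); then Salazar and Halvorsen (Chargé d'affaires).
Petrov and Vasquez are each not a regional dean, so the next rule applies.
Petrov and Vasquez are each not accorded doyen status, so the next rule applies.
Among Petrov and Vasquez, by years accredited (higher first) (reversed rule for this group): Petrov (10 years) before Vasquez (5 years).
Salazar and Halvorsen are each Dean of a regional group, so the next rule applies.
Salazar and Halvorsen are each accorded doyen status, so the next rule applies.
Among Salazar and Halvorsen, by years accredited (higher first) (reversed rule for this group): Salazar (23 years) before Halvorsen (1 year).
Order: Petrov, Vasquez, Salazar, Halvorsen. So position 1.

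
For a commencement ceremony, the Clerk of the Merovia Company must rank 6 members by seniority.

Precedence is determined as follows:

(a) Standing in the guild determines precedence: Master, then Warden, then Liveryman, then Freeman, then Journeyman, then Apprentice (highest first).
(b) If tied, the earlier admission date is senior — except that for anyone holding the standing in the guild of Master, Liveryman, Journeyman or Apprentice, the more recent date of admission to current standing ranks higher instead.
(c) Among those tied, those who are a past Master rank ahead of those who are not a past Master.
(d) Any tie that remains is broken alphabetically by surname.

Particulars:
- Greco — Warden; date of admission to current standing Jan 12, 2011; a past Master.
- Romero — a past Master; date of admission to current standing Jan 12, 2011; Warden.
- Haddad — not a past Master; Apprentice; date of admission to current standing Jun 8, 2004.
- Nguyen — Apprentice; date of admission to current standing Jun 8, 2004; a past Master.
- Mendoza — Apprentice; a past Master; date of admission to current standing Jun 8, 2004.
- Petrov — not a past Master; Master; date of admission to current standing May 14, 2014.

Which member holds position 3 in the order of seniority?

By standing in the guild: Petrov (Master); then Greco and Romero (Warden); then Mendoza, Nguyen and Haddad (Apprentice).
Greco and Romero both have date of admission to current standing Jan 12, 2011, so the next rule applies.
Greco and Romero are each a past Master, so the next rule applies.
Among Greco and Romero, alphabetically by surname: Greco before Romero.
Mendoza, Nguyen and Haddad all have date of admission to current standing Jun 8, 2004, so the next rule applies.
Among Mendoza, Nguyen and Haddad, a past Master before not a past Master: Mendoza and Nguyen (a past Master) before Haddad (not a past Master).
Among Mendoza and Nguyen, alphabetically by surname: Mendoza before Nguyen.
Order: Petrov, Greco, Romero, Mendoza, Nguyen, Haddad.

Romero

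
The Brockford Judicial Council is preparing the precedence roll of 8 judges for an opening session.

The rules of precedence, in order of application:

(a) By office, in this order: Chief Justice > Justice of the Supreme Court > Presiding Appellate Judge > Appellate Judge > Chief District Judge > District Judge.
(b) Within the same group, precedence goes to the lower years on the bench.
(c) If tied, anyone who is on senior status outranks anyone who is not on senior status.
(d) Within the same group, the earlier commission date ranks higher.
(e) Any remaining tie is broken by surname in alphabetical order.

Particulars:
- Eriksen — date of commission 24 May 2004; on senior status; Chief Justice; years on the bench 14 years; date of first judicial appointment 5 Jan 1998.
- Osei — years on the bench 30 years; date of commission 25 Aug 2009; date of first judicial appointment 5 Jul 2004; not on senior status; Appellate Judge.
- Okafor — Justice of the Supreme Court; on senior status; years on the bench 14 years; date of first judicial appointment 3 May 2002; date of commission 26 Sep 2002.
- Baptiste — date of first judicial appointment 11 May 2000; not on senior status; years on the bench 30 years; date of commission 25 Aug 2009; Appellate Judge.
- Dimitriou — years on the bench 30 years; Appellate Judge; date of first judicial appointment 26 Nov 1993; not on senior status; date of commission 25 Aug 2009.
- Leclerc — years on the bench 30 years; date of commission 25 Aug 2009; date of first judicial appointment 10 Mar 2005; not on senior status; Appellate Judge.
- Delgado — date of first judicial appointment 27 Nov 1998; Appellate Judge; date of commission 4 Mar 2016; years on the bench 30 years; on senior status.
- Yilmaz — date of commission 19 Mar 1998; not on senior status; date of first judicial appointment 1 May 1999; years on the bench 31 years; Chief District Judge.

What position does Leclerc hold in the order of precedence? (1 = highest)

By office: Eriksen (Chief Justice); then Okafor (Justice of the Supreme Court); then Delgado, Baptiste, Dimitriou, Leclerc and Osei (Appellate Judge); then Yilmaz (Chief District Judge).
Delgado, Baptiste, Dimitriou, Leclerc and Osei all have years on the bench 30 years, so the next rule applies.
Among Delgado, Baptiste, Dimitriou, Leclerc and Osei, on senior status before not on senior status: Delgado (on senior status) before Baptiste, Dimitriou, Leclerc and Osei (not on senior status).
Baptiste, Dimitriou, Leclerc and Osei all have date of commission 25 Aug 2009, so the next rule applies.
Among Baptiste, Dimitriou, Leclerc and Osei, alphabetically by surname: Baptiste before Dimitriou before Leclerc before Osei.
Order: Eriksen, Okafor, Delgado, Baptiste, Dimitriou, Leclerc, Osei, Yilmaz. So position 6.

6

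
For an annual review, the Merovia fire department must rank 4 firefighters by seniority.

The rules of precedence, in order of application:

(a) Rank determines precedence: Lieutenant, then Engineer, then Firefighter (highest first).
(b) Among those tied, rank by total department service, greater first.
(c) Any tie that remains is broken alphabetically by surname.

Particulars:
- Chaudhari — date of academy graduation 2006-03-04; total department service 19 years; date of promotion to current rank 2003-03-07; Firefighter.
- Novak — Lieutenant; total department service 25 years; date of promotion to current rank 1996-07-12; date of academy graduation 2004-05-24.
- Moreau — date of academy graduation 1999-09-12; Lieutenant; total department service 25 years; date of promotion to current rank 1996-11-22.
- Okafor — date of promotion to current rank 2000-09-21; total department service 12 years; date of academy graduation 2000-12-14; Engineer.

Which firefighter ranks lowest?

By rank: Moreau and Novak (Lieutenant); then Okafor (Engineer); then Chaudhari (Firefighter).
Moreau and Novak both have total department service 25 years, so the next rule applies.
Among Moreau and Novak, alphabetically by surname: Moreau before Novak.
Order: Moreau, Novak, Okafor, Chaudhari.

Chaudhari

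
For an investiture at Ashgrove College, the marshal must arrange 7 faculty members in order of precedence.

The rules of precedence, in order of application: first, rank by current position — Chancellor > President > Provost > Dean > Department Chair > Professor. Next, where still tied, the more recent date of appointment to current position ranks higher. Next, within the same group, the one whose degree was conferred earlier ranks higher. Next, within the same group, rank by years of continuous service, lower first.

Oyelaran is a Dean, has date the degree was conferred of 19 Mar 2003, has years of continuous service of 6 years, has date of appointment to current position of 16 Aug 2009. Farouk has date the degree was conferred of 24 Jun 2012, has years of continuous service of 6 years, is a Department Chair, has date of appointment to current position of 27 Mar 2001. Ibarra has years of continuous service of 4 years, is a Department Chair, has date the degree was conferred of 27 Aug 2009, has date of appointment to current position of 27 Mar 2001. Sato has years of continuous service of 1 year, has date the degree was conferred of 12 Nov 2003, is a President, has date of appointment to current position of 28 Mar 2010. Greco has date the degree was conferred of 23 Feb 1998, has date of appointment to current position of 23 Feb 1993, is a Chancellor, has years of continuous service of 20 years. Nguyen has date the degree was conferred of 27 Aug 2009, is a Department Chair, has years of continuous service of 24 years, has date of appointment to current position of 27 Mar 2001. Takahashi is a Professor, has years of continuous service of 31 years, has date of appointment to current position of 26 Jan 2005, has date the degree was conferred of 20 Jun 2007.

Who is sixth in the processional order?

By current position: Greco (Chancellor); then Sato (President); then Oyelaran (Dean); then Ibarra, Nguyen and Farouk (Department Chair); then Takahashi (Professor).
Ibarra, Nguyen and Farouk all have date of appointment to current position 27 Mar 2001, so the next rule applies.
Among Ibarra, Nguyen and Farouk, by date the degree was conferred (earlier first): Ibarra and Nguyen (27 Aug 2009) before Farouk (24 Jun 2012).
Among Ibarra and Nguyen, by years of continuous service (lower first): Ibarra (4 years) before Nguyen (24 years).
Order: Greco, Sato, Oyelaran, Ibarra, Nguyen, Farouk, Takahashi.

Farouk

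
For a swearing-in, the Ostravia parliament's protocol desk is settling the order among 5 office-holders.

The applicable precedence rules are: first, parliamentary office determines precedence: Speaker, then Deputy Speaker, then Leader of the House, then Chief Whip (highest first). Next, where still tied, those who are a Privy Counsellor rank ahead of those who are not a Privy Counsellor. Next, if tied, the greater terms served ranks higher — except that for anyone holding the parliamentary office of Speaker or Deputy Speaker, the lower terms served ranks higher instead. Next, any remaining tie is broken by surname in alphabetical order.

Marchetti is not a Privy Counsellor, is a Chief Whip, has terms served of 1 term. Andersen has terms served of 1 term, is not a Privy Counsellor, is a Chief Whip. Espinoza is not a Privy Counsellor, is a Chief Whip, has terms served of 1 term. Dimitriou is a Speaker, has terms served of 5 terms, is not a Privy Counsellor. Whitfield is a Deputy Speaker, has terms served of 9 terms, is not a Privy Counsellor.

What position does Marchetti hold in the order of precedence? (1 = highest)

5

By parliamentary office: Dimitriou (Speaker); then Whitfield (Deputy Speaker); then Andersen, Espinoza and Marchetti (Chief Whip).
Andersen, Espinoza and Marchetti are each not a Privy Counsellor, so the next rule applies.
Andersen, Espinoza and Marchetti all have terms served 1 term, so the next rule applies.
Among Andersen, Espinoza and Marchetti, alphabetically by surname: Andersen before Espinoza before Marchetti.
Order: Dimitriou, Whitfield, Andersen, Espinoza, Marchetti. So position 5.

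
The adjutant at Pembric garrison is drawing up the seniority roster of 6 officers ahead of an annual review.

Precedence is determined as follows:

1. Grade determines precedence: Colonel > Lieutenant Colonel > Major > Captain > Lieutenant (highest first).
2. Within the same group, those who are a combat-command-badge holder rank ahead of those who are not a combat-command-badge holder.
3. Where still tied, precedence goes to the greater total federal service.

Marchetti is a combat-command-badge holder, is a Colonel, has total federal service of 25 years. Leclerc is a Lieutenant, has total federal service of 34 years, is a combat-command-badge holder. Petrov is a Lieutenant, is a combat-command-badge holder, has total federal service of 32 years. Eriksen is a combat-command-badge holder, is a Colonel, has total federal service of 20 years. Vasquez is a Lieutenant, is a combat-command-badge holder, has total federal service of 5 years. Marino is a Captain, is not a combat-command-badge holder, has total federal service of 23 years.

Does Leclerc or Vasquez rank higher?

Leclerc

By grade: Marchetti and Eriksen (Colonel); then Marino (Captain); then Leclerc, Petrov and Vasquez (Lieutenant).
Marchetti and Eriksen are each a combat-command-badge holder, so the next rule applies.
Among Marchetti and Eriksen, by total federal service (higher first): Marchetti (25 years) before Eriksen (20 years).
Leclerc, Petrov and Vasquez are each a combat-command-badge holder, so the next rule applies.
Among Leclerc, Petrov and Vasquez, by total federal service (higher first): Leclerc (34 years) before Petrov (32 years) before Vasquez (5 years).
So Leclerc takes precedence.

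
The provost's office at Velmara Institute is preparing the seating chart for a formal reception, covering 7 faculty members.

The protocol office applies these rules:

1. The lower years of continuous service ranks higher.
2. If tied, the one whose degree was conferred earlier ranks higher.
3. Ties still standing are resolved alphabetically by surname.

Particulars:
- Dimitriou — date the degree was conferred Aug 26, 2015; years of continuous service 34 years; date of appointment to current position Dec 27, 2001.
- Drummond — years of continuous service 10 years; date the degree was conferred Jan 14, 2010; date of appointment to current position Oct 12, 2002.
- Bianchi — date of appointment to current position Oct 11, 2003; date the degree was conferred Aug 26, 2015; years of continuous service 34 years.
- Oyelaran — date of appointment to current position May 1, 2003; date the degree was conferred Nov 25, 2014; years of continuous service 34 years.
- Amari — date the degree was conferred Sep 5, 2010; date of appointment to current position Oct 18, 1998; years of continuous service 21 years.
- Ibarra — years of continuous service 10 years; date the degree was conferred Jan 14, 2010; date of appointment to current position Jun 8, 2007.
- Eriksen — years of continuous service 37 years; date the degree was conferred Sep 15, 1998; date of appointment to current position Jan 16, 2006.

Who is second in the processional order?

By years of continuous service (lower first): Drummond and Ibarra (both 10 years); then Amari (21 years); then Oyelaran, Bianchi and Dimitriou (each 34 years); then Eriksen (37 years).
Drummond and Ibarra both have date the degree was conferred Jan 14, 2010, so the next rule applies.
Among Drummond and Ibarra, alphabetically by surname: Drummond before Ibarra.
Among Oyelaran, Bianchi and Dimitriou, by date the degree was conferred (earlier first): Oyelaran (Nov 25, 2014) before Bianchi and Dimitriou (Aug 26, 2015).
Among Bianchi and Dimitriou, alphabetically by surname: Bianchi before Dimitriou.
Order: Drummond, Ibarra, Amari, Oyelaran, Bianchi, Dimitriou, Eriksen.

Ibarra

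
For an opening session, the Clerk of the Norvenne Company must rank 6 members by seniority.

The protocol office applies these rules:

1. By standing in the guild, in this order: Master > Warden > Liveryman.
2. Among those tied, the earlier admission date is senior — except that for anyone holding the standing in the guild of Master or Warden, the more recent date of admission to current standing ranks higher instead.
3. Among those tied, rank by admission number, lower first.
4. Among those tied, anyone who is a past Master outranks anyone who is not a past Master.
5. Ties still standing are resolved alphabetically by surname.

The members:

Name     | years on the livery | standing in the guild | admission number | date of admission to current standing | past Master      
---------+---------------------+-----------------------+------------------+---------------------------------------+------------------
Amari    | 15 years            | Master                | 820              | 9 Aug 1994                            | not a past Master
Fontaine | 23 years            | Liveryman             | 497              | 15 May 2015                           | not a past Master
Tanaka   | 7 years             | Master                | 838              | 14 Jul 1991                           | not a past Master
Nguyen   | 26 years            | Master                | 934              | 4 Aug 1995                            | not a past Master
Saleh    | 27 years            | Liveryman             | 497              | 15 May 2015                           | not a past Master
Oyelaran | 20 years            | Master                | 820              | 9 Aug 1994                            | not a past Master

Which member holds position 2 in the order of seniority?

Amari

By standing in the guild: Nguyen, Amari, Oyelaran and Tanaka (Master); then Fontaine and Saleh (Liveryman).
Among Nguyen, Amari, Oyelaran and Tanaka, by date of admission to current standing (later first) (reversed rule for this group): Nguyen (4 Aug 1995) before Amari and Oyelaran (9 Aug 1994) before Tanaka (14 Jul 1991).
Amari and Oyelaran both have admission number 820, so the next rule applies.
Amari and Oyelaran are each not a past Master, so the next rule applies.
Among Amari and Oyelaran, alphabetically by surname: Amari before Oyelaran.
Fontaine and Saleh both have date of admission to current standing 15 May 2015, so the next rule applies.
Fontaine and Saleh both have admission number 497, so the next rule applies.
Fontaine and Saleh are each not a past Master, so the next rule applies.
Among Fontaine and Saleh, alphabetically by surname: Fontaine before Saleh.
Order: Nguyen, Amari, Oyelaran, Tanaka, Fontaine, Saleh.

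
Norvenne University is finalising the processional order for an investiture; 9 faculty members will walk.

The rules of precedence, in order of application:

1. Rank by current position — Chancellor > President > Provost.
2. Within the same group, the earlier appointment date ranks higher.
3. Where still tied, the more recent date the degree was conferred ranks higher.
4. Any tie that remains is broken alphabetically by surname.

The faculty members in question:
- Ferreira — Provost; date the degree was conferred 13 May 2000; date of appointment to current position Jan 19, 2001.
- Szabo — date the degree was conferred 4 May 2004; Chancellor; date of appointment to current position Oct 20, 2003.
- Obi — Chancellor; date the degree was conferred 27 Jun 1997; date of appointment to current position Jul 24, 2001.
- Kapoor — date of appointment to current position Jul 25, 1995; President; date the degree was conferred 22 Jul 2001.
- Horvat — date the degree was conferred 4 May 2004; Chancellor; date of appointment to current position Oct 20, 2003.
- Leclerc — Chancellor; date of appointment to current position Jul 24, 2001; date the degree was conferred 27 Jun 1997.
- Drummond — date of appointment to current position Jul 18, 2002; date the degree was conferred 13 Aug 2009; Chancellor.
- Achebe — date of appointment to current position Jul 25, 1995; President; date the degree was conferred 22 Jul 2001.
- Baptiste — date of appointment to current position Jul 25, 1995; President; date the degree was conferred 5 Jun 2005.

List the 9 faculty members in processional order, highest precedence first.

Leclerc, Obi, Drummond, Horvat, Szabo, Baptiste, Achebe, Kapoor, Ferreira

By current position: Leclerc, Obi, Drummond, Horvat and Szabo (Chancellor); then Baptiste, Achebe and Kapoor (President); then Ferreira (Provost).
Among Leclerc, Obi, Drummond, Horvat and Szabo, by date of appointment to current position (earlier first): Leclerc and Obi (Jul 24, 2001) before Drummond (Jul 18, 2002) before Horvat and Szabo (Oct 20, 2003).
Leclerc and Obi both have date the degree was conferred 27 Jun 1997, so the next rule applies.
Among Leclerc and Obi, alphabetically by surname: Leclerc before Obi.
Horvat and Szabo both have date the degree was conferred 4 May 2004, so the next rule applies.
Among Horvat and Szabo, alphabetically by surname: Horvat before Szabo.
Baptiste, Achebe and Kapoor all have date of appointment to current position Jul 25, 1995, so the next rule applies.
Among Baptiste, Achebe and Kapoor, by date the degree was conferred (later first): Baptiste (5 Jun 2005) before Achebe and Kapoor (22 Jul 2001).
Among Achebe and Kapoor, alphabetically by surname: Achebe before Kapoor.
Full order: Leclerc, Obi, Drummond, Horvat, Szabo, Baptiste, Achebe, Kapoor, Ferreira.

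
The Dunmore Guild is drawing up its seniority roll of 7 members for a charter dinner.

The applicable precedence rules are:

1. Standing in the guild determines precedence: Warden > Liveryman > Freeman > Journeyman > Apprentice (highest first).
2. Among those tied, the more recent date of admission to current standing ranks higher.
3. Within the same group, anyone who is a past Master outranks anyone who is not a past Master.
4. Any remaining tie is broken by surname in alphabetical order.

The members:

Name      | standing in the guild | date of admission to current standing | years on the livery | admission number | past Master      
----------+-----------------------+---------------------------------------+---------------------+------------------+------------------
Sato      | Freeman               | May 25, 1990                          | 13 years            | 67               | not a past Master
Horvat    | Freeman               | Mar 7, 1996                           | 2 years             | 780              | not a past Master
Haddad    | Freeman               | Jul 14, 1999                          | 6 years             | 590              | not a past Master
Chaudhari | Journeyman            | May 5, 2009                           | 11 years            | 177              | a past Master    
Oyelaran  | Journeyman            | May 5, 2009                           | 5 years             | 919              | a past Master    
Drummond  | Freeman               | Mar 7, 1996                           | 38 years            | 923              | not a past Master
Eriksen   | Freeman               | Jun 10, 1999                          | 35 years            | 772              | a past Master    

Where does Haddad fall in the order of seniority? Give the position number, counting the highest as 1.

By standing in the guild: Haddad, Eriksen, Drummond, Horvat and Sato (Freeman); then Chaudhari and Oyelaran (Journeyman).
Among Haddad, Eriksen, Drummond, Horvat and Sato, by date of admission to current standing (later first): Haddad (Jul 14, 1999) before Eriksen (Jun 10, 1999) before Drummond and Horvat (Mar 7, 1996) before Sato (May 25, 1990).
Drummond and Horvat are each not a past Master, so the next rule applies.
Among Drummond and Horvat, alphabetically by surname: Drummond before Horvat.
Chaudhari and Oyelaran both have date of admission to current standing May 5, 2009, so the next rule applies.
Chaudhari and Oyelaran are each a past Master, so the next rule applies.
Among Chaudhari and Oyelaran, alphabetically by surname: Chaudhari before Oyelaran.
Order: Haddad, Eriksen, Drummond, Horvat, Sato, Chaudhari, Oyelaran. So position 1.

1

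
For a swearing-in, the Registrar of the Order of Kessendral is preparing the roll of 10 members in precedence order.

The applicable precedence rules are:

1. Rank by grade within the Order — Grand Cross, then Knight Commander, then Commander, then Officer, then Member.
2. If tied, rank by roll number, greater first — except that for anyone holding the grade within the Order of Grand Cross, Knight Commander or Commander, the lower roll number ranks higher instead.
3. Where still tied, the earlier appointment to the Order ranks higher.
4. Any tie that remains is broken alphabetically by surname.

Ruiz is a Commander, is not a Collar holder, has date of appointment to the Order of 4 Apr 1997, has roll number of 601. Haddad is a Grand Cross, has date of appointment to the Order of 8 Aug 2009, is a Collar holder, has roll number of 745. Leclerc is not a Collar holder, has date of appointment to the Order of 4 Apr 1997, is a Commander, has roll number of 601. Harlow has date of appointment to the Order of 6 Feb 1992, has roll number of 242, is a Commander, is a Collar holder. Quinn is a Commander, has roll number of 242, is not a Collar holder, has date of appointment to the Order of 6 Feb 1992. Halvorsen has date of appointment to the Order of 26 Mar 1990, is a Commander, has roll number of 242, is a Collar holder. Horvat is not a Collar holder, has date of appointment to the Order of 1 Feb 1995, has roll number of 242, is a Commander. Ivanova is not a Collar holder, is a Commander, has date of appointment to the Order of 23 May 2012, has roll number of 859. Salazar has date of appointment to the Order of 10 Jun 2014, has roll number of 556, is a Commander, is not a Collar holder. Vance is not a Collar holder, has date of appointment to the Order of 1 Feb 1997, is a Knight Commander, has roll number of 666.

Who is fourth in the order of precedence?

Harlow

By grade within the Order: Haddad (Grand Cross); then Vance (Knight Commander); then Halvorsen, Harlow, Quinn, Horvat, Salazar, Leclerc, Ruiz and Ivanova (Commander).
Among Halvorsen, Harlow, Quinn, Horvat, Salazar, Leclerc, Ruiz and Ivanova, by roll number (lower first) (reversed rule for this group): Halvorsen, Harlow, Quinn and Horvat (242) before Salazar (556) before Leclerc and Ruiz (601) before Ivanova (859).
Among Halvorsen, Harlow, Quinn and Horvat, by date of appointment to the Order (earlier first): Halvorsen (26 Mar 1990) before Harlow and Quinn (6 Feb 1992) before Horvat (1 Feb 1995).
Among Harlow and Quinn, alphabetically by surname: Harlow before Quinn.
Leclerc and Ruiz both have date of appointment to the Order 4 Apr 1997, so the next rule applies.
Among Leclerc and Ruiz, alphabetically by surname: Leclerc before Ruiz.
Order: Haddad, Vance, Halvorsen, Harlow, Quinn, Horvat, Salazar, Leclerc, Ruiz, Ivanova.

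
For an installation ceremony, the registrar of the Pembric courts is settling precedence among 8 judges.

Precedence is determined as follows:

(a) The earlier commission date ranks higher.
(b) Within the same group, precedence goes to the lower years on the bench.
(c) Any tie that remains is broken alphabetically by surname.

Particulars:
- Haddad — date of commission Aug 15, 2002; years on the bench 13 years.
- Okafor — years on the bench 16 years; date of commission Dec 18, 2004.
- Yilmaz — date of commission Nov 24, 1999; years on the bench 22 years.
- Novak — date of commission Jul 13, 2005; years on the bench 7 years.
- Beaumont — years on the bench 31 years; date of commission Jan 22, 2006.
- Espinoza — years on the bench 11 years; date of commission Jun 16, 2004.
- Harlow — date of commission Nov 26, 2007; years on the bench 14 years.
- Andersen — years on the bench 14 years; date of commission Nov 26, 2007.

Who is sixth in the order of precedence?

By date of commission (earlier first): Yilmaz (Nov 24, 1999); then Haddad (Aug 15, 2002); then Espinoza (Jun 16, 2004); then Okafor (Dec 18, 2004); then Novak (Jul 13, 2005); then Beaumont (Jan 22, 2006); then Andersen and Harlow (both Nov 26, 2007).
Andersen and Harlow both have years on the bench 14 years, so the next rule applies.
Among Andersen and Harlow, alphabetically by surname: Andersen before Harlow.
Order: Yilmaz, Haddad, Espinoza, Okafor, Novak, Beaumont, Andersen, Harlow.

Beaumont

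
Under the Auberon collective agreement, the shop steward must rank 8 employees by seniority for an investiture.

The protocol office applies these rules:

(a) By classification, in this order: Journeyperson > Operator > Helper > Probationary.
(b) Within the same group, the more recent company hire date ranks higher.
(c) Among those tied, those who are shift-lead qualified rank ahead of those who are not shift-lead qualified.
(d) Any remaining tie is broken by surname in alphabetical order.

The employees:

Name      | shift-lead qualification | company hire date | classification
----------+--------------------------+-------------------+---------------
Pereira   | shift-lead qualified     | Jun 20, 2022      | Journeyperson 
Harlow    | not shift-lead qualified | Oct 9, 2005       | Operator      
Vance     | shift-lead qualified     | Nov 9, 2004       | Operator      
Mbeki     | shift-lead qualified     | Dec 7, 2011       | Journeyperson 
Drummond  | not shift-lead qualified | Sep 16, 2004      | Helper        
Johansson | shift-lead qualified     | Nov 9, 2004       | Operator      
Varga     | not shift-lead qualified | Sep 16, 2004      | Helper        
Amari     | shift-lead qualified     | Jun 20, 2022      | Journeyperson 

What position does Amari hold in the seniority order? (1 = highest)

1

By classification: Amari, Pereira and Mbeki (Journeyperson); then Harlow, Johansson and Vance (Operator); then Drummond and Varga (Helper).
Among Amari, Pereira and Mbeki, by company hire date (later first): Amari and Pereira (Jun 20, 2022) before Mbeki (Dec 7, 2011).
Amari and Pereira are each shift-lead qualified, so the next rule applies.
Among Amari and Pereira, alphabetically by surname: Amari before Pereira.
Among Harlow, Johansson and Vance, by company hire date (later first): Harlow (Oct 9, 2005) before Johansson and Vance (Nov 9, 2004).
Johansson and Vance are each shift-lead qualified, so the next rule applies.
Among Johansson and Vance, alphabetically by surname: Johansson before Vance.
Drummond and Varga both have company hire date Sep 16, 2004, so the next rule applies.
Drummond and Varga are each not shift-lead qualified, so the next rule applies.
Among Drummond and Varga, alphabetically by surname: Drummond before Varga.
Order: Amari, Pereira, Mbeki, Harlow, Johansson, Vance, Drummond, Varga. So position 1.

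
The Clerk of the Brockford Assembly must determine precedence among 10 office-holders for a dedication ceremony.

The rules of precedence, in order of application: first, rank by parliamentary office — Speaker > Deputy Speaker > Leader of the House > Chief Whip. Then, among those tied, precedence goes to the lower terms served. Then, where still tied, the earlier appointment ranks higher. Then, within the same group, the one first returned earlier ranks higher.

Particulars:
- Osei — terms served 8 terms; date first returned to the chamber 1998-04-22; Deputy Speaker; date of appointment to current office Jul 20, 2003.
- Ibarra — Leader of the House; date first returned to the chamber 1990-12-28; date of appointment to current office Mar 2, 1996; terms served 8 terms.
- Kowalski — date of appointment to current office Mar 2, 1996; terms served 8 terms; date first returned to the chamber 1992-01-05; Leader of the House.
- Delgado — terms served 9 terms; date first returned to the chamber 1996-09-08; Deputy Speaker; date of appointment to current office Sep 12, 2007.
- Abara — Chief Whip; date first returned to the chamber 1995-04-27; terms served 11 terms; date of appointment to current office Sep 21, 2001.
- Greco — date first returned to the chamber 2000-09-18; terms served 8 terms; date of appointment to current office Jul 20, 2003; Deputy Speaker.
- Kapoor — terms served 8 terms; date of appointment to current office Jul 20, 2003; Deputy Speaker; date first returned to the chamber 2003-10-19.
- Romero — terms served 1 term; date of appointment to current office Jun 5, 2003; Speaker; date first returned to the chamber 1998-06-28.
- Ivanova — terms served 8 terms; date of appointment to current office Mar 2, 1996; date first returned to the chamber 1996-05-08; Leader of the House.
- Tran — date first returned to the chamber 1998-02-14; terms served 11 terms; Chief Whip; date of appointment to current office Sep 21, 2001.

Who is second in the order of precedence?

Osei

By parliamentary office: Romero (Speaker); then Osei, Greco, Kapoor and Delgado (Deputy Speaker); then Ibarra, Kowalski and Ivanova (Leader of the House); then Abara and Tran (Chief Whip).
Among Osei, Greco, Kapoor and Delgado, by terms served (lower first): Osei, Greco and Kapoor (8 terms) before Delgado (9 terms).
Osei, Greco and Kapoor all have date of appointment to current office Jul 20, 2003, so the next rule applies.
Among Osei, Greco and Kapoor, by date first returned to the chamber (earlier first): Osei (1998-04-22) before Greco (2000-09-18) before Kapoor (2003-10-19).
Ibarra, Kowalski and Ivanova all have terms served 8 terms, so the next rule applies.
Ibarra, Kowalski and Ivanova all have date of appointment to current office Mar 2, 1996, so the next rule applies.
Among Ibarra, Kowalski and Ivanova, by date first returned to the chamber (earlier first): Ibarra (1990-12-28) before Kowalski (1992-01-05) before Ivanova (1996-05-08).
Abara and Tran both have terms served 11 terms, so the next rule applies.
Abara and Tran both have date of appointment to current office Sep 21, 2001, so the next rule applies.
Among Abara and Tran, by date first returned to the chamber (earlier first): Abara (1995-04-27) before Tran (1998-02-14).
Order: Romero, Osei, Greco, Kapoor, Delgado, Ibarra, Kowalski, Ivanova, Abara, Tran.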